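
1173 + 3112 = 4285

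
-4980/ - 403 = 12 + 144/403 =12.36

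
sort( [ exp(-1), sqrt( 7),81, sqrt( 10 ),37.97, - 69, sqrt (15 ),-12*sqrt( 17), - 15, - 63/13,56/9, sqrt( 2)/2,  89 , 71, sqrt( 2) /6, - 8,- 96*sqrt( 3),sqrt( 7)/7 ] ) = [  -  96*sqrt (3) ,-69, - 12 * sqrt(17 ),-15, - 8, - 63/13,sqrt( 2) /6,exp(-1 ), sqrt(7)/7, sqrt ( 2 ) /2, sqrt( 7),sqrt( 10 ), sqrt(15), 56/9, 37.97, 71, 81,89 ] 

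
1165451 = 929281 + 236170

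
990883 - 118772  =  872111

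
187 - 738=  - 551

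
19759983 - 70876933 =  - 51116950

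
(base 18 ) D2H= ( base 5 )114030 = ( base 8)10251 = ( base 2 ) 1000010101001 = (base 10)4265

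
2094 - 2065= 29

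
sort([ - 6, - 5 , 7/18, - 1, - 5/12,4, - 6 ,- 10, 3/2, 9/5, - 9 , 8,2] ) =[ - 10,  -  9, - 6, - 6 , - 5, - 1, - 5/12,7/18, 3/2, 9/5 , 2 , 4, 8]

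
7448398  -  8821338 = - 1372940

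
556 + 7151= 7707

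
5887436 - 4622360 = 1265076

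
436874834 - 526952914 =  - 90078080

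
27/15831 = 3/1759 = 0.00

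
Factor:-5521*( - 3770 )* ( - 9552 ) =  -  2^5*3^1*5^1*13^1 * 29^1*199^1*5521^1=-198816951840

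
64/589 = 64/589 = 0.11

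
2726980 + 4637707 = 7364687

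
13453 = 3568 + 9885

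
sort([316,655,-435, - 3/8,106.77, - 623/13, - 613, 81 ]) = [ - 613, - 435,- 623/13, -3/8,81, 106.77,316, 655]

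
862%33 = 4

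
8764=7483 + 1281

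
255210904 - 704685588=-449474684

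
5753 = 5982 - 229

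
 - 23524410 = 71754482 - 95278892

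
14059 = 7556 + 6503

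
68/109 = 68/109 =0.62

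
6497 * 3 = 19491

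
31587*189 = 5969943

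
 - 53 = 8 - 61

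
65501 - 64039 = 1462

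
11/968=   1/88 = 0.01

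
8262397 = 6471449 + 1790948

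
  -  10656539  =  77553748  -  88210287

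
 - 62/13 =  - 62/13 = - 4.77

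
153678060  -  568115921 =-414437861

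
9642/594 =1607/99 = 16.23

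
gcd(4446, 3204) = 18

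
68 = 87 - 19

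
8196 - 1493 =6703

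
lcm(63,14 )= 126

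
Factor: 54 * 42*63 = 2^2*3^6*7^2= 142884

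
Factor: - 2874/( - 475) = 2^1 * 3^1*5^( - 2 )*19^( - 1)*479^1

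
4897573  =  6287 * 779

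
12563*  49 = 615587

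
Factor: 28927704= 2^3*3^1*13^1*92717^1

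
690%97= 11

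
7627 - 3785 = 3842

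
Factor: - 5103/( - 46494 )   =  2^ ( - 1)*3^2*41^( - 1)  =  9/82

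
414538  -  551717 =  - 137179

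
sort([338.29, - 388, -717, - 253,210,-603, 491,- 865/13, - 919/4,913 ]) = [  -  717, - 603, -388 , - 253 , - 919/4, - 865/13,210, 338.29, 491, 913 ] 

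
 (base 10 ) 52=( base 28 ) 1O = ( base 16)34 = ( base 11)48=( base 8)64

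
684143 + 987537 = 1671680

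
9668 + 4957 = 14625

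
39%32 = 7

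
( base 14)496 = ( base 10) 916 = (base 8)1624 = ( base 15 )411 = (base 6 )4124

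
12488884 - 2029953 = 10458931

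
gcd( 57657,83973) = 3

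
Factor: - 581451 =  - 3^1*13^1 *17^1 * 877^1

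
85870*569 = 48860030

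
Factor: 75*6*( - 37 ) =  - 2^1*3^2 * 5^2*37^1 = -  16650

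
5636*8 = 45088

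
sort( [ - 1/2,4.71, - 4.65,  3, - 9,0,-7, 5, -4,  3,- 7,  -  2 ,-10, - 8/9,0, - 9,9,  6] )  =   [ - 10, - 9, -9,- 7, - 7, -4.65, - 4, - 2,-8/9,- 1/2,0, 0, 3,3,4.71, 5, 6,9] 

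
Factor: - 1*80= -2^4*5^1=-80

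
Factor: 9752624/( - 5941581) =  - 2^4*3^( - 1 )*7^1*19^1*857^ ( - 1 )* 2311^( - 1 )*4583^1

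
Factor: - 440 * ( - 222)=2^4*3^1*5^1 * 11^1*37^1  =  97680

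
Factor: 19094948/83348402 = 2^1*19^(  -  2 )*67^( - 1) *1723^(-1)*4773737^1 =9547474/41674201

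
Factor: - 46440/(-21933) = 5160/2437 = 2^3*3^1 * 5^1 *43^1*2437^( - 1)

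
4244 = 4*1061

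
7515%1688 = 763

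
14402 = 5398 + 9004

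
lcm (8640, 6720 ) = 60480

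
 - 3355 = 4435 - 7790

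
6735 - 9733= - 2998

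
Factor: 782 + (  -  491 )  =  3^1*97^1 = 291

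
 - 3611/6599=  - 1+2988/6599 = - 0.55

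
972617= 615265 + 357352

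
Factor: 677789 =7^1*96827^1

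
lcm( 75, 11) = 825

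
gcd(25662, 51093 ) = 21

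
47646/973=48 + 942/973=48.97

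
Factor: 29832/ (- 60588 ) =-226/459 = - 2^1*3^( - 3)*17^( - 1)*113^1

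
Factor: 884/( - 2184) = - 2^( - 1 )*3^( - 1)*  7^( - 1 )*17^1 = - 17/42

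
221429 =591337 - 369908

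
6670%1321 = 65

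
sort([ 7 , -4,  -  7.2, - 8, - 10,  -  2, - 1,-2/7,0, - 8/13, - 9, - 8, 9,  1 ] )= [  -  10, - 9, -8,-8,-7.2,-4,-2 , - 1,  -  8/13, - 2/7,  0,1,7, 9]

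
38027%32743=5284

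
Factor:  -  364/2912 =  - 1/8 = - 2^(  -  3 ) 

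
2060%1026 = 8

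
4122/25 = 164 + 22/25 = 164.88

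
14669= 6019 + 8650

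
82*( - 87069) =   -  7139658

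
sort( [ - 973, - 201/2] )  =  [ - 973 , - 201/2]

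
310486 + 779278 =1089764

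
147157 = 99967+47190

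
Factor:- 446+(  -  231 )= - 677  =  -677^1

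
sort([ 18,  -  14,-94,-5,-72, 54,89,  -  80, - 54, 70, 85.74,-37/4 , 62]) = [ - 94, - 80,  -  72, - 54,-14, - 37/4,  -  5, 18, 54, 62,70, 85.74, 89]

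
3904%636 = 88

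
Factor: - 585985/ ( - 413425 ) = 163/115 = 5^(-1 )*23^(-1)*163^1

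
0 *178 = 0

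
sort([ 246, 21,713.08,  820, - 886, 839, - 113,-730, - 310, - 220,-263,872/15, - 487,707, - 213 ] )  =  [-886,-730, - 487, - 310,  -  263, - 220, - 213, - 113,  21, 872/15,246, 707,713.08, 820,839 ]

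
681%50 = 31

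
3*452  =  1356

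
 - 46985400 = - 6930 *6780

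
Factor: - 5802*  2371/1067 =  - 13756542/1067 = -2^1*3^1*11^(-1)*97^(-1) * 967^1*2371^1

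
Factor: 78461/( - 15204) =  - 2^( - 2)*3^( - 1)*7^(-1)*31^1 *181^ ( - 1) * 2531^1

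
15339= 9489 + 5850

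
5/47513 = 5/47513 = 0.00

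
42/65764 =21/32882 =0.00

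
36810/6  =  6135  =  6135.00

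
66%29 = 8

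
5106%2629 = 2477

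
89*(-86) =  - 7654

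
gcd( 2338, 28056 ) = 2338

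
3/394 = 3/394 = 0.01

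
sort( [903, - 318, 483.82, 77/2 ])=[  -  318 , 77/2,483.82,903 ] 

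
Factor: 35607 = 3^1*11^1*13^1*83^1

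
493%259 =234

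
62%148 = 62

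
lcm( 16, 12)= 48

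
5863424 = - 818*(-7168 )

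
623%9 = 2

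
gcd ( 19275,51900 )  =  75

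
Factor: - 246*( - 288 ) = 70848 =2^6*3^3*41^1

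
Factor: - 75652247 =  - 11^1*6877477^1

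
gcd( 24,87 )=3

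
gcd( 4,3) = 1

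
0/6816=0 = 0.00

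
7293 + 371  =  7664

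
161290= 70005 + 91285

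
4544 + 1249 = 5793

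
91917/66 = 30639/22 = 1392.68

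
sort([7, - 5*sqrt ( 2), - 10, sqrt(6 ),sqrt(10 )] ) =[ - 10, - 5 * sqrt(2), sqrt( 6),sqrt (10), 7 ]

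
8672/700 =12 + 68/175 =12.39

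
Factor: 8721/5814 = 2^ ( - 1)*  3^1 = 3/2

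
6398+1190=7588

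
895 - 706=189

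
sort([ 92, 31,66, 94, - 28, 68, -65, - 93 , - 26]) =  [ - 93, - 65, - 28, - 26,31, 66,68, 92,94] 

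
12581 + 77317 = 89898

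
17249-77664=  - 60415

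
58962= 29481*2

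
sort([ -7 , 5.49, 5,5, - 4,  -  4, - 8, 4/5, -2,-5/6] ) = [-8,-7, - 4, - 4,-2, - 5/6,4/5, 5,5, 5.49 ] 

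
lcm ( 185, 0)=0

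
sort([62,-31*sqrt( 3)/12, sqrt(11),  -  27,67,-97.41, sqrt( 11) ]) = [ - 97.41, - 27, - 31*sqrt( 3 )/12 , sqrt( 11 ),sqrt (11 ),62,67 ] 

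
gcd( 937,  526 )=1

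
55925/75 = 2237/3 = 745.67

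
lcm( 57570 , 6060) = 115140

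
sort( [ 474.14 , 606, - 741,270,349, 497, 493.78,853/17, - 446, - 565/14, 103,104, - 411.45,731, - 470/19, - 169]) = [-741, - 446,-411.45, - 169  , - 565/14,  -  470/19, 853/17,103, 104,270,349,474.14 , 493.78, 497,606,731 ] 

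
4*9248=36992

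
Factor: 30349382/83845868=15174691/41922934 = 2^(- 1) * 7^1 * 2167813^1 * 20961467^( - 1) 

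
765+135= 900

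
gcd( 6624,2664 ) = 72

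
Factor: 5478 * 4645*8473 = 2^1*3^1*5^1*11^1*37^1*83^1*229^1 * 929^1=215598111630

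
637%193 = 58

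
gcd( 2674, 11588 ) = 2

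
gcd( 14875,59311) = 7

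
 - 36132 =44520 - 80652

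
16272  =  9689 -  - 6583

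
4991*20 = 99820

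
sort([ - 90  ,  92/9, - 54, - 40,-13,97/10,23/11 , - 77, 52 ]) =[ - 90, - 77, - 54, - 40, - 13, 23/11, 97/10,92/9, 52] 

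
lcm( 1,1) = 1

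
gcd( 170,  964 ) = 2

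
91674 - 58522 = 33152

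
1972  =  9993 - 8021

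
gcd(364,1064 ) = 28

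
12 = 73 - 61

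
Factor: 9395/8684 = 2^ (  -  2 )*5^1*13^ ( - 1 )*167^( - 1 )*1879^1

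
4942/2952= 2471/1476 = 1.67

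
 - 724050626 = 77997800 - 802048426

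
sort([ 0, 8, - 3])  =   [ - 3, 0 , 8 ] 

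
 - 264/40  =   - 33/5 = - 6.60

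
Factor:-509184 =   -  2^8 *3^2*13^1 *17^1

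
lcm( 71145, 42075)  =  3912975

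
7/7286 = 7/7286 = 0.00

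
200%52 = 44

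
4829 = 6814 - 1985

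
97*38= 3686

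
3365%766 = 301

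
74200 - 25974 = 48226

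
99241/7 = 99241/7=14177.29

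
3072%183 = 144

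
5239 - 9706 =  - 4467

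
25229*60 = 1513740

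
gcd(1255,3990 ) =5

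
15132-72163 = - 57031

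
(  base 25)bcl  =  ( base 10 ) 7196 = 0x1C1C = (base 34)67m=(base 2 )1110000011100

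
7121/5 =1424+1/5= 1424.20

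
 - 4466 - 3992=-8458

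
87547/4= 87547/4= 21886.75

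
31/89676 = 31/89676 = 0.00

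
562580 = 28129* 20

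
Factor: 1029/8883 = 49/423 = 3^(  -  2)* 7^2*47^(-1)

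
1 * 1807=1807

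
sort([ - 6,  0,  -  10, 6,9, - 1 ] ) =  [ - 10,-6,  -  1,0,6,9 ]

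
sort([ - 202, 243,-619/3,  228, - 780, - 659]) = [ - 780, - 659, - 619/3, - 202,  228,243]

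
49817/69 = 49817/69 = 721.99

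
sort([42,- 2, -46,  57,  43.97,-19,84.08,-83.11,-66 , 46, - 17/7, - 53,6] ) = [ - 83.11, - 66, - 53, - 46, - 19,-17/7,-2, 6, 42,43.97 , 46, 57,84.08] 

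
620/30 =20 + 2/3 = 20.67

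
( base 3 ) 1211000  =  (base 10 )1323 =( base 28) 1j7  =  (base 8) 2453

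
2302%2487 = 2302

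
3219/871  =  3 + 606/871 = 3.70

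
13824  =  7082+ 6742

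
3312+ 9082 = 12394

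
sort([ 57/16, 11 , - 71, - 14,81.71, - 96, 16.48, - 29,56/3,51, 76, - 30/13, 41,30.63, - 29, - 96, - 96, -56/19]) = [ - 96, - 96, - 96,- 71, - 29, - 29, - 14, - 56/19, - 30/13, 57/16,  11, 16.48,56/3, 30.63 , 41,51,76,81.71 ] 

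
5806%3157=2649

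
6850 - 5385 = 1465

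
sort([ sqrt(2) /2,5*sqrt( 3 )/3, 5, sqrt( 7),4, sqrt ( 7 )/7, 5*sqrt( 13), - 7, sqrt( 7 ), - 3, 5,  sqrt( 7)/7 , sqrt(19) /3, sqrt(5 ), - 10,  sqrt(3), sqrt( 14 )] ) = [ - 10 ,  -  7,-3, sqrt(  7 ) /7,sqrt( 7)/7 , sqrt( 2) /2, sqrt(19)/3, sqrt(3 ), sqrt(5),sqrt ( 7)  ,  sqrt(7), 5*sqrt ( 3 )/3, sqrt(14 ), 4 , 5 , 5,5*sqrt(13 )]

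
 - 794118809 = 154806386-948925195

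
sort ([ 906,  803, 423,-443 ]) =[- 443, 423, 803,906 ]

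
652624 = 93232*7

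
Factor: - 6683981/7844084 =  - 2^(-2)*1961021^( - 1 )*6683981^1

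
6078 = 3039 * 2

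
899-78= 821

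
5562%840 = 522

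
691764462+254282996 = 946047458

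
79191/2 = 79191/2= 39595.50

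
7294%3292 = 710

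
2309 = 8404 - 6095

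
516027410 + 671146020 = 1187173430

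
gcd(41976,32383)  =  53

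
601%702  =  601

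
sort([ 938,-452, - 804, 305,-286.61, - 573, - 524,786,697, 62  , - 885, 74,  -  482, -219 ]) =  [ - 885, - 804, - 573,-524,-482, -452,-286.61,  -  219 , 62, 74 , 305,697, 786, 938] 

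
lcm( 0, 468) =0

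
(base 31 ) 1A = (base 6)105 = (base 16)29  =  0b101001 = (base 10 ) 41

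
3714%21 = 18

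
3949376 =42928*92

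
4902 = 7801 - 2899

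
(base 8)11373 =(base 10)4859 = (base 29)5MG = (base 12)298B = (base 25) 7j9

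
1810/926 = 905/463 = 1.95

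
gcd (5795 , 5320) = 95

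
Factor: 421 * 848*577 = 205993616 = 2^4 * 53^1*421^1*577^1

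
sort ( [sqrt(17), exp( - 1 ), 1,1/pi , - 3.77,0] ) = [ - 3.77,0, 1/pi , exp( - 1), 1, sqrt(17 )] 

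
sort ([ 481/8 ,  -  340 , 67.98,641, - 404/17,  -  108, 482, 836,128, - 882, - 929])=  [ - 929, - 882, - 340, - 108,  -  404/17 , 481/8, 67.98, 128,  482, 641, 836]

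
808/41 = 19 + 29/41 = 19.71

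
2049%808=433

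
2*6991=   13982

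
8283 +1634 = 9917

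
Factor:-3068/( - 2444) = 47^(-1)*59^1= 59/47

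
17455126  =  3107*5618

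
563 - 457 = 106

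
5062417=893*5669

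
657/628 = 1 + 29/628 = 1.05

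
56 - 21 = 35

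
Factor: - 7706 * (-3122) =2^2*7^1*223^1*3853^1 = 24058132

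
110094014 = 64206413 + 45887601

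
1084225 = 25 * 43369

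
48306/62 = 24153/31 = 779.13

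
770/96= 385/48=8.02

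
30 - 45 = -15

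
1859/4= 1859/4=464.75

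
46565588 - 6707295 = 39858293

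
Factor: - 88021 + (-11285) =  - 99306 = - 2^1*3^4*613^1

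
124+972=1096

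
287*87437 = 25094419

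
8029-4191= 3838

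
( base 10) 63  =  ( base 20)33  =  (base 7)120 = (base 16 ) 3f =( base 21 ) 30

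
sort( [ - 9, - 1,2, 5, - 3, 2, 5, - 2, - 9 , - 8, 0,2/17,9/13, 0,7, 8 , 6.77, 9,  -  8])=[ - 9, - 9,-8,-8,- 3, - 2,-1, 0 , 0,2/17, 9/13,2 , 2, 5,5, 6.77, 7 , 8,9] 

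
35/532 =5/76 = 0.07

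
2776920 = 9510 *292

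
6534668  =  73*89516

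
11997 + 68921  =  80918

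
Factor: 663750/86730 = 3^1*5^3 * 7^(  -  2 ) = 375/49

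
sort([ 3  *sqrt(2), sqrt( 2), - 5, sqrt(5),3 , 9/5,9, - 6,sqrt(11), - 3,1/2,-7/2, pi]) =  [  -  6, - 5, - 7/2,-3, 1/2, sqrt (2), 9/5, sqrt( 5) , 3,pi, sqrt ( 11),3*sqrt (2 ), 9] 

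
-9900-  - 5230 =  - 4670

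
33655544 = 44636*754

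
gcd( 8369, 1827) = 1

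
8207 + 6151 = 14358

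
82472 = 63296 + 19176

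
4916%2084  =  748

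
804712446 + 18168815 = 822881261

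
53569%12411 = 3925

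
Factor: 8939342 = 2^1*4469671^1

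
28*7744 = 216832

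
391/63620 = 391/63620 = 0.01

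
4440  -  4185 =255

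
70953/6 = 11825 + 1/2 =11825.50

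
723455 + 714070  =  1437525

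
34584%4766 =1222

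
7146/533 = 7146/533 =13.41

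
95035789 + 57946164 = 152981953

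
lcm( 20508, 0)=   0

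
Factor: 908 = 2^2*227^1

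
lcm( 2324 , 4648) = 4648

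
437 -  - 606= 1043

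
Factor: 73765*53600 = 3953804000 = 2^5*5^3*67^1*14753^1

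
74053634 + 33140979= 107194613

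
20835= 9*2315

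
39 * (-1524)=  - 59436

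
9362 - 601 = 8761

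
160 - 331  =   - 171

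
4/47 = 4/47 = 0.09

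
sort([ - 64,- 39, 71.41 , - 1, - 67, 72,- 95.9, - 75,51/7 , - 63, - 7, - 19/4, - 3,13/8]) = [  -  95.9, - 75, - 67, - 64, - 63, - 39, - 7, - 19/4, - 3,-1,13/8, 51/7,71.41, 72 ]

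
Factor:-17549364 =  - 2^2 * 3^1*7^1*401^1*  521^1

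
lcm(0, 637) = 0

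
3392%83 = 72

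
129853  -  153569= - 23716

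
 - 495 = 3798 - 4293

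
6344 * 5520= 35018880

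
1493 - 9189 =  - 7696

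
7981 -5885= 2096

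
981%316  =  33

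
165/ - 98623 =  - 1 +98458/98623= - 0.00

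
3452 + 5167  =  8619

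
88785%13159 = 9831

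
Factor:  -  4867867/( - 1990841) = 83^1*89^( - 1) * 223^1*263^1 * 22369^ (- 1 ) 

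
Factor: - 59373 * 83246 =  - 4942564758 = -2^1*3^4*107^1*389^1*  733^1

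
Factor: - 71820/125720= - 513/898 = - 2^( - 1 )*3^3*19^1*449^( - 1 ) 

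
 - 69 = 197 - 266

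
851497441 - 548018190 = 303479251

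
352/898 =176/449 = 0.39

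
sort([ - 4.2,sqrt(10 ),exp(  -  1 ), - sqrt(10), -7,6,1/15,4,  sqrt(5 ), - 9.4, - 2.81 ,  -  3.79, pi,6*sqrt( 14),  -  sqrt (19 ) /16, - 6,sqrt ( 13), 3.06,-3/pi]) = [-9.4,-7,-6, - 4.2, - 3.79, - sqrt(10), -2.81, - 3/pi, - sqrt(19)/16,  1/15,exp( - 1 ),sqrt( 5),  3.06,pi , sqrt (10 ),sqrt( 13 ),4,6 , 6 * sqrt ( 14)]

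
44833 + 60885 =105718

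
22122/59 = 374 + 56/59 = 374.95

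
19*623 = 11837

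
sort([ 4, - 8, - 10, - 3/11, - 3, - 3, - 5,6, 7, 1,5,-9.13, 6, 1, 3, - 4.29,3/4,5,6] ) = [ -10, - 9.13, - 8, - 5,-4.29, - 3, - 3, - 3/11, 3/4, 1, 1,3,4, 5, 5,6,6,6, 7]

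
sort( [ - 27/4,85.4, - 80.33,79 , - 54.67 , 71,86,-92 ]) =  [ - 92, - 80.33, - 54.67, -27/4,71,79, 85.4,86] 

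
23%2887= 23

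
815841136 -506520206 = 309320930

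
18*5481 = 98658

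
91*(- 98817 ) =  - 8992347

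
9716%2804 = 1304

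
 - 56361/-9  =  18787/3 = 6262.33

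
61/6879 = 61/6879 = 0.01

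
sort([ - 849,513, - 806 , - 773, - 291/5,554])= [ - 849 , - 806,-773, -291/5, 513,554 ]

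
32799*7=229593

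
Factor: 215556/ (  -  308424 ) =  - 253/362 = - 2^( - 1)*11^1*23^1 * 181^( - 1)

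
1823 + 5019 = 6842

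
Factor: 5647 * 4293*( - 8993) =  - 218013441003 = -3^4*17^1*23^2*53^1*5647^1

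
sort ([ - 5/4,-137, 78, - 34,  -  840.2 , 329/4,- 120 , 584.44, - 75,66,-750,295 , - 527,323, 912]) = [ - 840.2 , -750,-527, - 137, - 120 ,-75,-34,-5/4,66,78,329/4,295, 323 , 584.44,912]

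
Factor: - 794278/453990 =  - 3^ ( - 1 )*5^( -1 )*37^ ( - 1)*971^1 = - 971/555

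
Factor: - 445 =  -5^1*89^1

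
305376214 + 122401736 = 427777950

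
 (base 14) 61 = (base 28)31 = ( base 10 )85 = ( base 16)55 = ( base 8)125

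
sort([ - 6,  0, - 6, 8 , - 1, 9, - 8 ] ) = [ - 8, - 6, - 6,  -  1, 0, 8,9]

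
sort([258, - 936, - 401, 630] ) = [ - 936,-401,258,  630 ] 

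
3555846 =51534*69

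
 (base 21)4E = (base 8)142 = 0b1100010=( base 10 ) 98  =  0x62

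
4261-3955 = 306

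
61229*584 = 35757736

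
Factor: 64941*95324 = 6190435884 = 2^2 * 3^1*21647^1*23831^1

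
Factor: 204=2^2 *3^1*17^1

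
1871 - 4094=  - 2223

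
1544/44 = 386/11 = 35.09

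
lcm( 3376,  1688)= 3376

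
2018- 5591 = - 3573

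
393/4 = 98 + 1/4 = 98.25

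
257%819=257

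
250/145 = 1+21/29=1.72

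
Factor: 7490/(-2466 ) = - 3745/1233=-3^(-2)*5^1*7^1 * 107^1*137^( -1)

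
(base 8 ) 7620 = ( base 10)3984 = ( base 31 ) 44G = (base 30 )4CO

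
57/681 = 19/227 = 0.08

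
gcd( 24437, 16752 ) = 1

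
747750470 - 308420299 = 439330171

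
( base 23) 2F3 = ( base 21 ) 33K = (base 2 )10101111110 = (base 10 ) 1406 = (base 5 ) 21111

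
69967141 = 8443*8287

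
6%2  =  0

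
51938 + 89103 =141041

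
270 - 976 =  - 706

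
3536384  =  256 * 13814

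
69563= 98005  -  28442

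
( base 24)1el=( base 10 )933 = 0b1110100101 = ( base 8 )1645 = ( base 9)1246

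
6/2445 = 2/815 = 0.00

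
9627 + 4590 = 14217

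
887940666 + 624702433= 1512643099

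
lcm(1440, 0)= 0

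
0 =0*31038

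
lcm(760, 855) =6840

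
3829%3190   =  639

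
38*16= 608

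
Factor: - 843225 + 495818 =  - 347407 = - 73^1*4759^1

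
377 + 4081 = 4458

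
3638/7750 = 1819/3875  =  0.47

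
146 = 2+144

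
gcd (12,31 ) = 1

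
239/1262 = 239/1262 = 0.19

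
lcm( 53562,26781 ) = 53562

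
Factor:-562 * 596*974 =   -  326243248 = -  2^4*149^1*281^1*487^1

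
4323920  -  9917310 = -5593390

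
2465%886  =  693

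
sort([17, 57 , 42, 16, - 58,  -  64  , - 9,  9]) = [ - 64, - 58, - 9,9, 16,17,42,57 ]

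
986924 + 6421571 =7408495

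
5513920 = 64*86155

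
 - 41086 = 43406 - 84492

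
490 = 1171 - 681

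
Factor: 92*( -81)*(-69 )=514188 = 2^2*3^5*23^2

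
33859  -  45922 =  - 12063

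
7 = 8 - 1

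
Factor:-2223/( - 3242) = 2^( - 1 ) * 3^2*13^1 * 19^1*1621^ ( - 1) 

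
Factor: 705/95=141/19= 3^1*19^( - 1 )*47^1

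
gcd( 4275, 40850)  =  475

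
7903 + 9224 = 17127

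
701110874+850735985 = 1551846859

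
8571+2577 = 11148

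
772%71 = 62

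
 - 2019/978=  - 3 + 305/326=- 2.06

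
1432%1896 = 1432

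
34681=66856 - 32175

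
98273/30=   98273/30=3275.77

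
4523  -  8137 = - 3614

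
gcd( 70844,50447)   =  1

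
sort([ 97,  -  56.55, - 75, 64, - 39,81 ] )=[ - 75, - 56.55,-39,64, 81,97]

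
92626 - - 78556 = 171182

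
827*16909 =13983743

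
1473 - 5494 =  - 4021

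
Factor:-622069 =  - 7^1*88867^1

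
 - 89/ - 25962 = 89/25962 = 0.00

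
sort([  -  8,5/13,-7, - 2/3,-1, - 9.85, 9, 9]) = [-9.85,- 8, - 7,-1,  -  2/3, 5/13, 9,  9]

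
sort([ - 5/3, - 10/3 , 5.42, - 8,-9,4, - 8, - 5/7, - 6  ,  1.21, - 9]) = [ - 9,  -  9, - 8, - 8, - 6, - 10/3 , - 5/3 , - 5/7 , 1.21, 4,5.42]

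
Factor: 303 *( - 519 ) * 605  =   - 3^2*5^1*11^2*101^1*173^1 = -  95140485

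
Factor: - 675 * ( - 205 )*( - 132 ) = -18265500 = - 2^2* 3^4*5^3*11^1*41^1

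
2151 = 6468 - 4317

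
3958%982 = 30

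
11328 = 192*59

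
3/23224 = 3/23224 = 0.00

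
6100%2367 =1366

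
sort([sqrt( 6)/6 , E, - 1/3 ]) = [ - 1/3 , sqrt( 6)/6,E ]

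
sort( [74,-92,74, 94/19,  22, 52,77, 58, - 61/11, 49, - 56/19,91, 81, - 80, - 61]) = [-92, - 80,-61, - 61/11,  -  56/19, 94/19, 22, 49, 52, 58, 74 , 74, 77,  81, 91]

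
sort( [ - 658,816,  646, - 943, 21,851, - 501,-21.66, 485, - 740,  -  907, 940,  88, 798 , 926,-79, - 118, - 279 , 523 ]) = [ - 943, - 907 , - 740, - 658 ,  -  501,-279 ,  -  118, - 79, - 21.66,21,88,485,  523,  646,798 , 816, 851,  926,  940]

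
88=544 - 456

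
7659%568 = 275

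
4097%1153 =638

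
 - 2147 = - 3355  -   - 1208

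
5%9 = 5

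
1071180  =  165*6492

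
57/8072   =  57/8072 = 0.01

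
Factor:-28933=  - 28933^1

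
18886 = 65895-47009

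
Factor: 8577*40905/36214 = 2^(-1 )*3^6  *  5^1*19^( - 1 )* 101^1 =368145/38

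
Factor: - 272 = - 2^4*17^1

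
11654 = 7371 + 4283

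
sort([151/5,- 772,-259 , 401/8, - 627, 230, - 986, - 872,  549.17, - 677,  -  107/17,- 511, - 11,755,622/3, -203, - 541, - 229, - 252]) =[ - 986, - 872, - 772,-677, - 627,-541, - 511 , - 259,  -  252, - 229, - 203, - 11, - 107/17,151/5 , 401/8, 622/3,230 , 549.17, 755]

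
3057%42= 33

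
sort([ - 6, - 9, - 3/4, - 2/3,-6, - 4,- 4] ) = [ - 9, - 6, - 6,  -  4, - 4,-3/4, - 2/3]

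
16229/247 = 16229/247=65.70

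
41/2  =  20+1/2=20.50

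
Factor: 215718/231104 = 687/736 = 2^( - 5)*3^1*23^(-1 )*229^1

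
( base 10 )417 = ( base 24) H9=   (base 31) DE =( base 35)BW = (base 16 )1A1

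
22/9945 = 22/9945 = 0.00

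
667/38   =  17 + 21/38 = 17.55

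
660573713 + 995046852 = 1655620565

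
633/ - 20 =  - 633/20 =-31.65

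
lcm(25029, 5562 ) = 50058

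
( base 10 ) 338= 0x152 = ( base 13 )200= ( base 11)288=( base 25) DD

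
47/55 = 47/55 = 0.85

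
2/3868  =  1/1934 =0.00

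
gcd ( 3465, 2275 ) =35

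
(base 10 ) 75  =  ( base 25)30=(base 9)83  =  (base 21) 3C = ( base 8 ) 113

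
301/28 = 10 + 3/4  =  10.75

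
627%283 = 61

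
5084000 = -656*(-7750)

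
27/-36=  - 3/4 =-  0.75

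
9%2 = 1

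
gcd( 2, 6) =2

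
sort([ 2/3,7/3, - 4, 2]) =[ - 4,2/3,2 , 7/3] 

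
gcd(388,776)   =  388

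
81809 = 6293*13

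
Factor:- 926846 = - 2^1 * 41^1*89^1 * 127^1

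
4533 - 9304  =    -  4771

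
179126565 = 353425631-174299066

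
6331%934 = 727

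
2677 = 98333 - 95656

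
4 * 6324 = 25296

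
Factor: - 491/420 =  - 2^( - 2)*3^( - 1)*5^( - 1)*7^( - 1)*491^1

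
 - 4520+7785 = 3265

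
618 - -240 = 858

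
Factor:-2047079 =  - 19^1 * 107741^1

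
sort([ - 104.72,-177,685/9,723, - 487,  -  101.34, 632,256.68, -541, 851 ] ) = [ - 541,-487,  -  177, -104.72, - 101.34, 685/9,256.68, 632, 723, 851 ] 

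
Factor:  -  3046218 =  - 2^1*3^1*7^1*29^1*41^1*61^1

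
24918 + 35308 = 60226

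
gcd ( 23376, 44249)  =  1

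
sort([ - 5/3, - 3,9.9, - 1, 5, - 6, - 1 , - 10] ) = [ - 10, - 6, - 3, - 5/3, - 1,-1,5, 9.9 ] 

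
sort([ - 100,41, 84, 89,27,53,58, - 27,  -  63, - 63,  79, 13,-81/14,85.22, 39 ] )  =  [  -  100,-63, - 63 ,-27,  -  81/14 , 13,27,39,41, 53,58,79,  84,85.22 , 89 ]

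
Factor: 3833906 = 2^1*  1916953^1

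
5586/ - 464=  - 13 + 223/232=- 12.04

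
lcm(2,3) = 6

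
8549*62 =530038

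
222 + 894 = 1116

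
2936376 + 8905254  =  11841630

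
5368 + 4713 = 10081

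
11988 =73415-61427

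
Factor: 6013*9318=2^1 * 3^1*7^1*859^1 * 1553^1 = 56029134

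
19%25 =19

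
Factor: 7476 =2^2 * 3^1*7^1*89^1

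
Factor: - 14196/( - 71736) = 169/854 = 2^(-1)*7^( - 1 ) *13^2*61^( - 1)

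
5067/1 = 5067= 5067.00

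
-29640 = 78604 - 108244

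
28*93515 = 2618420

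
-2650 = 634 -3284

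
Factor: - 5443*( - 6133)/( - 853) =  - 853^( - 1) *5443^1*6133^1 = -  33381919/853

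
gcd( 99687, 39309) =3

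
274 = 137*2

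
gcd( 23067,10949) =1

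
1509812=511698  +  998114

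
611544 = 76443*8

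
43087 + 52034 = 95121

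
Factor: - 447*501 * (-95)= 21274965 = 3^2 * 5^1*19^1*149^1*167^1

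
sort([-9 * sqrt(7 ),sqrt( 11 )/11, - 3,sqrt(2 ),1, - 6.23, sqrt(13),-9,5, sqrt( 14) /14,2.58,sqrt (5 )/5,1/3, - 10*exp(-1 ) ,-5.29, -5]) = [-9*sqrt( 7), - 9,-6.23, - 5.29, - 5, - 10 * exp(- 1), - 3,sqrt(14 )/14 , sqrt(11)/11,1/3,sqrt( 5 )/5, 1,sqrt(2),2.58, sqrt(13 ),5]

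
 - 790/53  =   - 15 + 5/53 = -14.91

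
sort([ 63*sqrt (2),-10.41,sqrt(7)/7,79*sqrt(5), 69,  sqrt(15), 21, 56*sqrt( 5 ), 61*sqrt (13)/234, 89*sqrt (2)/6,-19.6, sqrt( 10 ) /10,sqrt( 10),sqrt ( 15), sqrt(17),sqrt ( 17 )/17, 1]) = [ - 19.6 , - 10.41,sqrt(17) /17, sqrt(10 ) /10,sqrt( 7)/7,61*sqrt(13 ) /234, 1, sqrt(10), sqrt(15), sqrt ( 15),sqrt(17),89  *sqrt(2) /6,21 , 69,  63*sqrt( 2),56*sqrt(5),79 * sqrt( 5 )] 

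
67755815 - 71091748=  -  3335933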